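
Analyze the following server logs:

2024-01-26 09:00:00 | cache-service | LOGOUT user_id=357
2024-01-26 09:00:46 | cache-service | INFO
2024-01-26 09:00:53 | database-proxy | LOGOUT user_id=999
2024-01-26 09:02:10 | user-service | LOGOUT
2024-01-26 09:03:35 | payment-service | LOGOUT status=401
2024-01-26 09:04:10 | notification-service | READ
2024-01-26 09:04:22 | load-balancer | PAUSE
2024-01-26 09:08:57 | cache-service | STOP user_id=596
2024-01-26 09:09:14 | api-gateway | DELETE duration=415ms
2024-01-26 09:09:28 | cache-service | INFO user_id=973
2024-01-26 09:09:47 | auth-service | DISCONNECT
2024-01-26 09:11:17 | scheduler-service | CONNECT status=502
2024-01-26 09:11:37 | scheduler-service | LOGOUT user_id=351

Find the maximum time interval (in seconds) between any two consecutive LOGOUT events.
482

To find the longest gap:

1. Extract all LOGOUT events in chronological order
2. Calculate time differences between consecutive events
3. Find the maximum difference
4. Longest gap: 482 seconds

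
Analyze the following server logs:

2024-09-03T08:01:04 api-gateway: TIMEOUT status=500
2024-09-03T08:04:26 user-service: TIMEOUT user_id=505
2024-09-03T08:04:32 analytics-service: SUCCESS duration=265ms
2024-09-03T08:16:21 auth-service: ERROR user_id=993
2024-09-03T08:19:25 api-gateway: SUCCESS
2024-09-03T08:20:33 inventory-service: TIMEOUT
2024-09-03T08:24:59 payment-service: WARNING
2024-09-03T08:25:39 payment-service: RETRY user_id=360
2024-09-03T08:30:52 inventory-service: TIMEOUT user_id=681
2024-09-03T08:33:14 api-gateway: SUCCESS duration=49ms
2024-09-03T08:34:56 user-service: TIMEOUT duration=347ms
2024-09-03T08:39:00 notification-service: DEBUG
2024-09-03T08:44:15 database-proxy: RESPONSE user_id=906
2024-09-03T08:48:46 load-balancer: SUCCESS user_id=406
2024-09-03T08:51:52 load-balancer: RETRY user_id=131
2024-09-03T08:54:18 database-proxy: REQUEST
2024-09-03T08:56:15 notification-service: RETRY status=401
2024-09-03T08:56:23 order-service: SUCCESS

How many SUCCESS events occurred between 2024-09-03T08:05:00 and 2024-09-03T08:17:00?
0

To count events in the time window:

1. Window boundaries: 2024-09-03T08:05:00 to 2024-09-03T08:17:00
2. Filter for SUCCESS events within this window
3. Count matching events: 0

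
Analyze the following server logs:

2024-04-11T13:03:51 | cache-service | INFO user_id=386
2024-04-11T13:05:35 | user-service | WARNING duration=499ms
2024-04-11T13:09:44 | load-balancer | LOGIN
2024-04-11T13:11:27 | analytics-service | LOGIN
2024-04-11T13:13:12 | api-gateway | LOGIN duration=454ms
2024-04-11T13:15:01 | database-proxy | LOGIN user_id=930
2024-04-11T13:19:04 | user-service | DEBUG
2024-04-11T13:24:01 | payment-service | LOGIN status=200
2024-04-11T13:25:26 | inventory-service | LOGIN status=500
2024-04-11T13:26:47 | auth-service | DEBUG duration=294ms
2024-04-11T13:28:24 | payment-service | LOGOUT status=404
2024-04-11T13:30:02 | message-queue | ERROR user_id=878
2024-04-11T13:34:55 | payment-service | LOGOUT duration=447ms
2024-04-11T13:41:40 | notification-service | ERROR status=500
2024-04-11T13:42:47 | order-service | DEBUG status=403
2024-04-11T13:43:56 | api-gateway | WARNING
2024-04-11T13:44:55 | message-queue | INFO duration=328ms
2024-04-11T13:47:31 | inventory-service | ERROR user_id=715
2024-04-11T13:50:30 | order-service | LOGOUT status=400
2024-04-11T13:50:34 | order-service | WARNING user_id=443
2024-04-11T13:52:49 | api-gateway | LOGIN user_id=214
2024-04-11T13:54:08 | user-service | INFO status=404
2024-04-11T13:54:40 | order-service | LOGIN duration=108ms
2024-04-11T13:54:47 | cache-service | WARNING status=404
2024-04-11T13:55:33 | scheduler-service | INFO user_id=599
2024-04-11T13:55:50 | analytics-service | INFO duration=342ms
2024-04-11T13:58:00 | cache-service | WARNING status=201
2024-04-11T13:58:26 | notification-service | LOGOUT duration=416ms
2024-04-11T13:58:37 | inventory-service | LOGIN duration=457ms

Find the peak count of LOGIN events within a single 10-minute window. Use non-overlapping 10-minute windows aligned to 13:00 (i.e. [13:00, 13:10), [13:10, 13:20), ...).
3

To find the burst window:

1. Divide the log period into non-overlapping 10-minute windows starting at 13:00
2. Count LOGIN events in each window
3. Find the window with maximum count
4. Maximum events in a window: 3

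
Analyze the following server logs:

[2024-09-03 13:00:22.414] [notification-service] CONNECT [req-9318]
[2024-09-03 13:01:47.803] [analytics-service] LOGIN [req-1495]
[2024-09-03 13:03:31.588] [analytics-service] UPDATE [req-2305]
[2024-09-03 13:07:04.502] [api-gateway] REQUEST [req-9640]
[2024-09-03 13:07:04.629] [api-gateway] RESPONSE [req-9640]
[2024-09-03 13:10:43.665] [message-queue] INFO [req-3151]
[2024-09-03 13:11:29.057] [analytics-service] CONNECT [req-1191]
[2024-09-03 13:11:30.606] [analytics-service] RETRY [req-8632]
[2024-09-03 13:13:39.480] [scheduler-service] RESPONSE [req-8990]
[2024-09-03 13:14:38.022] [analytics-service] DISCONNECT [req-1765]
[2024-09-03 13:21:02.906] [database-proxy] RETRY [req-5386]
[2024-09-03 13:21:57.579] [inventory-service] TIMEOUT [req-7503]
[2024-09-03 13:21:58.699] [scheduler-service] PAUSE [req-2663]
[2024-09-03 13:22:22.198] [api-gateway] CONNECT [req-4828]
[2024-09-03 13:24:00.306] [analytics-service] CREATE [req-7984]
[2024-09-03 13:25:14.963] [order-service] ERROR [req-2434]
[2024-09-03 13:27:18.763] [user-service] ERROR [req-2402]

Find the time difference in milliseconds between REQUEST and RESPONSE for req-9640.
127

To calculate latency:

1. Find REQUEST with id req-9640: 2024-09-03 13:07:04.502
2. Find RESPONSE with id req-9640: 2024-09-03 13:07:04.629
3. Latency: 2024-09-03 13:07:04.629 - 2024-09-03 13:07:04.502 = 127ms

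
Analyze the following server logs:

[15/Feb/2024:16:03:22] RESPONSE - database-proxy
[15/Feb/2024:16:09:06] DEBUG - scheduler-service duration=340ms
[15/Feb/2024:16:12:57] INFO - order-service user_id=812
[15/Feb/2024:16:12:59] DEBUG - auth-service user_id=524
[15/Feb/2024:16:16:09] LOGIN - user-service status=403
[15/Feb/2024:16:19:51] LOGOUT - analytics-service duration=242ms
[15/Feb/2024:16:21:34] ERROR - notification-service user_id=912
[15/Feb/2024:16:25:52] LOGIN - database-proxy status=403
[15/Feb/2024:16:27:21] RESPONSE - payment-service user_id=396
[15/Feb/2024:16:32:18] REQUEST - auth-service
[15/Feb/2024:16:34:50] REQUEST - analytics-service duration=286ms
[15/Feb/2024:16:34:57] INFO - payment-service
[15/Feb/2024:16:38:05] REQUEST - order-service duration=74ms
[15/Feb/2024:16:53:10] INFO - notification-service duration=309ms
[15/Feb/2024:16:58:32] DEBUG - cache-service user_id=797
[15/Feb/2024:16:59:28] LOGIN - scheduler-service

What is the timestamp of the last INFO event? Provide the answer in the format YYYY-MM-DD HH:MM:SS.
2024-02-15 16:53:10

To find the last event:

1. Filter for all INFO events
2. Sort by timestamp
3. Select the last one
4. Timestamp: 2024-02-15 16:53:10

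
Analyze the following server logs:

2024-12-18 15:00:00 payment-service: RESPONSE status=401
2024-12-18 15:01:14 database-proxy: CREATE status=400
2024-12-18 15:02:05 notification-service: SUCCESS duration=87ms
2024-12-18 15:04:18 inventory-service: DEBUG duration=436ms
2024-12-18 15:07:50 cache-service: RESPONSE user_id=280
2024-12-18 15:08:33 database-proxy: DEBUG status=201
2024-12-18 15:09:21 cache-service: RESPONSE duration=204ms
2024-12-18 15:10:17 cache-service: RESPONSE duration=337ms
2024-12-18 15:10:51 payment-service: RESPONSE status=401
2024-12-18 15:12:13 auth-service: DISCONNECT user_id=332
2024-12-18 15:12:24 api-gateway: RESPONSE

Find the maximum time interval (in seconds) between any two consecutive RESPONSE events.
470

To find the longest gap:

1. Extract all RESPONSE events in chronological order
2. Calculate time differences between consecutive events
3. Find the maximum difference
4. Longest gap: 470 seconds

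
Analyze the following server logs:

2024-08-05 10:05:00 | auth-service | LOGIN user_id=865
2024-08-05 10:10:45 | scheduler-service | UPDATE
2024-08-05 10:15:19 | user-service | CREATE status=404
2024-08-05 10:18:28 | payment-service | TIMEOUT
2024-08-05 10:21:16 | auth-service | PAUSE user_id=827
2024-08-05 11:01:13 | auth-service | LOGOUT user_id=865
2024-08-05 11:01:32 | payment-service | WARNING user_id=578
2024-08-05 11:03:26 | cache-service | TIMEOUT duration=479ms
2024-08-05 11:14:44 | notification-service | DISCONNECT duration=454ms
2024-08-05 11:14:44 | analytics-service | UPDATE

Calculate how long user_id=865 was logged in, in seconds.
3373

To calculate session duration:

1. Find LOGIN event for user_id=865: 2024-08-05 10:05:00
2. Find LOGOUT event for user_id=865: 2024-08-05 11:01:13
3. Session duration: 2024-08-05 11:01:13 - 2024-08-05 10:05:00 = 3373 seconds (56 minutes)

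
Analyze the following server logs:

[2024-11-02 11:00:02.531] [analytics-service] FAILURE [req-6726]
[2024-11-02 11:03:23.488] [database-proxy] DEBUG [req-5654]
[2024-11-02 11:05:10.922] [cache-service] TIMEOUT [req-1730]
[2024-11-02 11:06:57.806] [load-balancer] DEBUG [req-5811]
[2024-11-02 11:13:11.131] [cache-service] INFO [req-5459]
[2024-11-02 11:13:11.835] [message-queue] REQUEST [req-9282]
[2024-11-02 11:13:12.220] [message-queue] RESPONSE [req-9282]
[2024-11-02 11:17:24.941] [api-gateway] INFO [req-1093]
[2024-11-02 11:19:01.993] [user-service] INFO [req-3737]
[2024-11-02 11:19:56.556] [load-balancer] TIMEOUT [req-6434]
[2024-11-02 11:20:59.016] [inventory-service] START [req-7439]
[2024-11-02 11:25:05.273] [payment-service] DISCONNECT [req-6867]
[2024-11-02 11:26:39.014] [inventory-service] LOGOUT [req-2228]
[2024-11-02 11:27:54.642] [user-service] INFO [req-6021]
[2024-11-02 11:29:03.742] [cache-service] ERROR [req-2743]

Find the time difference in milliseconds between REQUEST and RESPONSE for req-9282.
385

To calculate latency:

1. Find REQUEST with id req-9282: 2024-11-02 11:13:11.835
2. Find RESPONSE with id req-9282: 2024-11-02 11:13:12.220
3. Latency: 2024-11-02 11:13:12.220 - 2024-11-02 11:13:11.835 = 385ms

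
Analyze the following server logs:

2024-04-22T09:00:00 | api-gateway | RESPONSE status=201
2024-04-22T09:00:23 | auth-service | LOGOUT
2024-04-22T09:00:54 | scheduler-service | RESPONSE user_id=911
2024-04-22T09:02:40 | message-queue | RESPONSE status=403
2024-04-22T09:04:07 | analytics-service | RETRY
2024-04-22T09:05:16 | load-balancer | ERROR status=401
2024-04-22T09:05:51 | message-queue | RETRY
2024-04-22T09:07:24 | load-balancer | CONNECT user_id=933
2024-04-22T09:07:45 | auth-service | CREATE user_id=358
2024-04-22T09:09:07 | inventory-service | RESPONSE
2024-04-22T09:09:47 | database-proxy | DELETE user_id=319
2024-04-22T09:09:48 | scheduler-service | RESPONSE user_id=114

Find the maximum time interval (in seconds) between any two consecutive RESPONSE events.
387

To find the longest gap:

1. Extract all RESPONSE events in chronological order
2. Calculate time differences between consecutive events
3. Find the maximum difference
4. Longest gap: 387 seconds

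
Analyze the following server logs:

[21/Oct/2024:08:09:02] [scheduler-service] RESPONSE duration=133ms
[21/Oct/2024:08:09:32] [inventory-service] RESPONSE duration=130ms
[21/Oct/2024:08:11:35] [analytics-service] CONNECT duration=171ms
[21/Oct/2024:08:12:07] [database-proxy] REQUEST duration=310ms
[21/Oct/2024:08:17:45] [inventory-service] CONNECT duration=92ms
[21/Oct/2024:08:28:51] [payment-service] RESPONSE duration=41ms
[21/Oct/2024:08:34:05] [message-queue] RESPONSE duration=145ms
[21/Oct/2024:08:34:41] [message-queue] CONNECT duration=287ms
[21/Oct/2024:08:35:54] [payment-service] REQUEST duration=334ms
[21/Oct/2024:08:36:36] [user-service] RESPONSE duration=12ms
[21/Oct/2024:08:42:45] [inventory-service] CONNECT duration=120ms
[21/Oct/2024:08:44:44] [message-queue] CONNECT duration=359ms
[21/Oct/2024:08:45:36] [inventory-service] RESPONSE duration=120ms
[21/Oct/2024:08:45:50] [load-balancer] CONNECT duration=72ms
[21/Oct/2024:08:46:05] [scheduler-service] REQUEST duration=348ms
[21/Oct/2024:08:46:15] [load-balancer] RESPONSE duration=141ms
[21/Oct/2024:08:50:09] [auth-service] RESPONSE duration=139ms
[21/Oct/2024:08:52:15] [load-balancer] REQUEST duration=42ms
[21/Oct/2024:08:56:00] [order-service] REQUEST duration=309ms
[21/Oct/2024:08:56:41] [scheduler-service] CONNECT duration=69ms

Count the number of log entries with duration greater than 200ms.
6

To count timeouts:

1. Threshold: 200ms
2. Extract duration from each log entry
3. Count entries where duration > 200
4. Timeout count: 6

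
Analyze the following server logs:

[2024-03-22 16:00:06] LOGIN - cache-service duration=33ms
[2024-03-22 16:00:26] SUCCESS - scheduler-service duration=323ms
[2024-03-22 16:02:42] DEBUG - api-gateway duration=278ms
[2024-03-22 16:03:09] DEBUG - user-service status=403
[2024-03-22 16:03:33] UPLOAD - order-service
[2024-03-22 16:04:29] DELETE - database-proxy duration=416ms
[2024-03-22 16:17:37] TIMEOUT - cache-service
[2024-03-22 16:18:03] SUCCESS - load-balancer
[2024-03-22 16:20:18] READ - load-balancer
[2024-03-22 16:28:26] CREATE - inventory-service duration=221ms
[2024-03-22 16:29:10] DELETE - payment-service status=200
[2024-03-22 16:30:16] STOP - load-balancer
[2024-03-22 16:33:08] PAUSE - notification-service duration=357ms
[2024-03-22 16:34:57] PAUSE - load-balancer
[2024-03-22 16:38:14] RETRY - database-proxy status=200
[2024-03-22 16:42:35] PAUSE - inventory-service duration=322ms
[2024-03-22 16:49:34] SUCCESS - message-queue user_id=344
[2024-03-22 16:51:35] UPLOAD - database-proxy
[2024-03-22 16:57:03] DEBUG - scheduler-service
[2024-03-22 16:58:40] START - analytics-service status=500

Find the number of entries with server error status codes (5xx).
1

To find matching entries:

1. Pattern to match: server error status codes (5xx)
2. Scan each log entry for the pattern
3. Count matches: 1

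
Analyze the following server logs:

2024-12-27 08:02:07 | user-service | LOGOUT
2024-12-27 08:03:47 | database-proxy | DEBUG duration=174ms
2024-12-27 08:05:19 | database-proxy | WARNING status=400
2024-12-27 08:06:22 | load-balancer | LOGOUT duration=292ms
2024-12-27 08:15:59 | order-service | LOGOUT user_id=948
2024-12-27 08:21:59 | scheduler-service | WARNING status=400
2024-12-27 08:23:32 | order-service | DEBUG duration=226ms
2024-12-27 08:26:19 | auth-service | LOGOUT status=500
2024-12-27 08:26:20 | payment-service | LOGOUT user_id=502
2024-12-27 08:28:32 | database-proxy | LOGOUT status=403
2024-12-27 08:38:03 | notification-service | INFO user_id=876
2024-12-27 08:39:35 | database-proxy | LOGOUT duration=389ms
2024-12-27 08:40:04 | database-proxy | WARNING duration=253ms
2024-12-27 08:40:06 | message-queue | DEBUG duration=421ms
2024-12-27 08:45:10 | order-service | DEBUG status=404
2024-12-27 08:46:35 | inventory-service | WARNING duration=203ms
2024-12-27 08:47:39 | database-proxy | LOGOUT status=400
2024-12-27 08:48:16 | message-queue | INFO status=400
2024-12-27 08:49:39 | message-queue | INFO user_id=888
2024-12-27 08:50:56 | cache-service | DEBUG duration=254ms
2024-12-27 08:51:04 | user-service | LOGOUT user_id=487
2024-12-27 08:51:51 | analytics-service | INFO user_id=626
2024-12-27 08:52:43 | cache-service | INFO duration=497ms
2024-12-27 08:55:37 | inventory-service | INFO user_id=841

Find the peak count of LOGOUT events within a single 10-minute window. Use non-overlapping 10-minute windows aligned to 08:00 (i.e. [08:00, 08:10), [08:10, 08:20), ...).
3

To find the burst window:

1. Divide the log period into non-overlapping 10-minute windows starting at 08:00
2. Count LOGOUT events in each window
3. Find the window with maximum count
4. Maximum events in a window: 3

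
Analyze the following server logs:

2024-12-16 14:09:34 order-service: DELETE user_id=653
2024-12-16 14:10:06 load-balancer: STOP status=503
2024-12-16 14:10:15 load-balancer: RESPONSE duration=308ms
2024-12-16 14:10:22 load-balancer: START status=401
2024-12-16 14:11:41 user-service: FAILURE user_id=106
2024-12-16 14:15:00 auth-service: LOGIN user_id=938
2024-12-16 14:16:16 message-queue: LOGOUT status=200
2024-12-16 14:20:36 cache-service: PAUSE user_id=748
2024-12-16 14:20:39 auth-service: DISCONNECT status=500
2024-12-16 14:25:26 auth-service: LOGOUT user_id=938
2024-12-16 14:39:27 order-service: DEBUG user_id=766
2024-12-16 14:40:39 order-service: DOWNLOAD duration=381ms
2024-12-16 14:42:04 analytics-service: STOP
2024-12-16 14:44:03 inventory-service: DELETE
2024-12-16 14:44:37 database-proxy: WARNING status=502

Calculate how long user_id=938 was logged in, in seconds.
626

To calculate session duration:

1. Find LOGIN event for user_id=938: 2024-12-16 14:15:00
2. Find LOGOUT event for user_id=938: 2024-12-16 14:25:26
3. Session duration: 2024-12-16 14:25:26 - 2024-12-16 14:15:00 = 626 seconds (10 minutes)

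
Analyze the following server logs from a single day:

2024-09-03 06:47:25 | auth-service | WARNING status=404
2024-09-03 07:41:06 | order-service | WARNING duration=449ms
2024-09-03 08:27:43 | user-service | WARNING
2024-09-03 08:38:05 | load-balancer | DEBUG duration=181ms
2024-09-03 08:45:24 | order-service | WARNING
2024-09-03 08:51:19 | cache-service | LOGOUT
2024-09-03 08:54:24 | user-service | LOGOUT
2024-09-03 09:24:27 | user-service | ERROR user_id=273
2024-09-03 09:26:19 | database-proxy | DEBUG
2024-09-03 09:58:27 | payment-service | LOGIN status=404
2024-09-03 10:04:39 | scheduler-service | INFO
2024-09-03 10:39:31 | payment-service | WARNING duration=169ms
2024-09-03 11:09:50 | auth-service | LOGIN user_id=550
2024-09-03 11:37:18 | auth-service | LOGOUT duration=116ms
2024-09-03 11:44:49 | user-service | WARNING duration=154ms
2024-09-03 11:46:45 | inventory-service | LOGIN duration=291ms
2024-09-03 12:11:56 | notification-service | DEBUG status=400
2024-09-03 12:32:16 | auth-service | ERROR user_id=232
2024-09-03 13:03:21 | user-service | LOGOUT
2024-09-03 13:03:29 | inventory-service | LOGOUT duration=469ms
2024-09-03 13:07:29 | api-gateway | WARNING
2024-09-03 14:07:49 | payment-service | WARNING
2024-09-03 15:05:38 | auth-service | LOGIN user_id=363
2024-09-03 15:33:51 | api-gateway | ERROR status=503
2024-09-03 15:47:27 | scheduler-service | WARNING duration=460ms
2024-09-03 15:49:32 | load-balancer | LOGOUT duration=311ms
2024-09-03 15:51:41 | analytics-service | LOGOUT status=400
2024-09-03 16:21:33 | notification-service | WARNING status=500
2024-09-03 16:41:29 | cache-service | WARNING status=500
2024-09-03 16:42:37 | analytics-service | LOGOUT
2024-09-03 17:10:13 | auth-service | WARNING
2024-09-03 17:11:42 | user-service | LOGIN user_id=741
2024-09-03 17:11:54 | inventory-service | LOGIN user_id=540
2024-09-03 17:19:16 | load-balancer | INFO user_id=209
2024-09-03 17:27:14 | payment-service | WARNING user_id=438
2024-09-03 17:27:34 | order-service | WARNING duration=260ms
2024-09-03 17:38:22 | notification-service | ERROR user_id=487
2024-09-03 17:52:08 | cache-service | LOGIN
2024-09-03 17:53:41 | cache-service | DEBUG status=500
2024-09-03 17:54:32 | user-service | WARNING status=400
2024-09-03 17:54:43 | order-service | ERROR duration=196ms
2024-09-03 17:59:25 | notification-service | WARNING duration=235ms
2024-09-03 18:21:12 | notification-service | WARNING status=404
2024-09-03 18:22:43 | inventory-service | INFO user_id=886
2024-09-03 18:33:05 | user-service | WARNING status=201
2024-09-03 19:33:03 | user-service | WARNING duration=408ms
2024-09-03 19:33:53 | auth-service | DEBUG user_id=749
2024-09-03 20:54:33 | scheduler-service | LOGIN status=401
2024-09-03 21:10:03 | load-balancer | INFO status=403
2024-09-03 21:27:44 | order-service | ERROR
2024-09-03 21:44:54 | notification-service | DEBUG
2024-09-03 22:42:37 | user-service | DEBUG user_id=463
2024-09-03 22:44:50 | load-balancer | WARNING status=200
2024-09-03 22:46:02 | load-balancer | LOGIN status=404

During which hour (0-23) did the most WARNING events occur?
17

To find the peak hour:

1. Group all WARNING events by hour
2. Count events in each hour
3. Find hour with maximum count
4. Peak hour: 17 (with 5 events)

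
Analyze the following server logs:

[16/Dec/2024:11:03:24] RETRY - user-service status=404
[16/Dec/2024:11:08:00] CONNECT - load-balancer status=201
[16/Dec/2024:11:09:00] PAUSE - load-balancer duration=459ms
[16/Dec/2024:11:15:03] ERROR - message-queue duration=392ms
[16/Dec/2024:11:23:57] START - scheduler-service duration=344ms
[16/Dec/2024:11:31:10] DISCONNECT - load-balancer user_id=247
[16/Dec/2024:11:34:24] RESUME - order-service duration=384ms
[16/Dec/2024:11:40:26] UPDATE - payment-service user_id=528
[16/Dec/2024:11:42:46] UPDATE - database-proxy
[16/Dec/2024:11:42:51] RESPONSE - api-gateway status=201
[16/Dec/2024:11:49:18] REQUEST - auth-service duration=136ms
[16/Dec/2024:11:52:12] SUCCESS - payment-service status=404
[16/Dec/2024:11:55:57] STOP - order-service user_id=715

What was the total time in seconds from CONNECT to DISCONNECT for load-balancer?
1390

To calculate state duration:

1. Find CONNECT event for load-balancer: 16/Dec/2024:11:08:00
2. Find DISCONNECT event for load-balancer: 16/Dec/2024:11:31:10
3. Calculate duration: 16/Dec/2024:11:31:10 - 16/Dec/2024:11:08:00 = 1390 seconds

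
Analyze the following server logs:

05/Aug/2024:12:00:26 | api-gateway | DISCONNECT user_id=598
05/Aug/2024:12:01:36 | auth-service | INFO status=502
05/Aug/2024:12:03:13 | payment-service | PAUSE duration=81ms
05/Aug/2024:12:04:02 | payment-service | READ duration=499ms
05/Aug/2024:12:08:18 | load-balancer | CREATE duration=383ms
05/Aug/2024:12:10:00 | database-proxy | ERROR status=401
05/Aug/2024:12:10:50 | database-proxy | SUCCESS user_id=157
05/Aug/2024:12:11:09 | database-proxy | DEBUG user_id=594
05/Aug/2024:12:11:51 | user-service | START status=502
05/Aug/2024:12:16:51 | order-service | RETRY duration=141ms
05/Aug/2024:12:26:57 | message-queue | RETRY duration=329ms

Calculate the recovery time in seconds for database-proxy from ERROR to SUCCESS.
50

To calculate recovery time:

1. Find ERROR event for database-proxy: 05/Aug/2024:12:10:00
2. Find next SUCCESS event for database-proxy: 05/Aug/2024:12:10:50
3. Recovery time: 05/Aug/2024:12:10:50 - 05/Aug/2024:12:10:00 = 50 seconds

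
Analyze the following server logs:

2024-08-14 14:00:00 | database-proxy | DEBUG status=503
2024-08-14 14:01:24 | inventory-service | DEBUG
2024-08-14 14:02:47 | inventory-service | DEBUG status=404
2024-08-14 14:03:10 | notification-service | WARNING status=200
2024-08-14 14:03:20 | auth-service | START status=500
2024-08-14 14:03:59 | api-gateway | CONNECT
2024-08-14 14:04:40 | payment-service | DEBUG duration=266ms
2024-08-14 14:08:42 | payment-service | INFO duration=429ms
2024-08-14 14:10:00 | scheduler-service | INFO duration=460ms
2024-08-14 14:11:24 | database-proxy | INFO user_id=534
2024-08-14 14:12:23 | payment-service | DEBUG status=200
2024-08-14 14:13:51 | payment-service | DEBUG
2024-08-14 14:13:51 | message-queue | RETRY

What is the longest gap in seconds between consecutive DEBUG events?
463

To find the longest gap:

1. Extract all DEBUG events in chronological order
2. Calculate time differences between consecutive events
3. Find the maximum difference
4. Longest gap: 463 seconds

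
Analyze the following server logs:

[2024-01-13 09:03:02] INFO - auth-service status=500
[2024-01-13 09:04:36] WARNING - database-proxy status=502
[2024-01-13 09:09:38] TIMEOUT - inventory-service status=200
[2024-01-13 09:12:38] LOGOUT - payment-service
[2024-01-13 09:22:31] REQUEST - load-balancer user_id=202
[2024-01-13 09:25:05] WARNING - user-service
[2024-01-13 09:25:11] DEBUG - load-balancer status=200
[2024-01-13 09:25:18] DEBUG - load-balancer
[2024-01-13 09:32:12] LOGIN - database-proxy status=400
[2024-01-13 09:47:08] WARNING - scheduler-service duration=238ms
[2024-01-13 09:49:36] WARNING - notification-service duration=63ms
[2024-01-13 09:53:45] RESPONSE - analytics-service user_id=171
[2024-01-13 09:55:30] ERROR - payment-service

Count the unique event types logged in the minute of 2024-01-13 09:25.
2

To count unique event types:

1. Filter events in the minute starting at 2024-01-13 09:25
2. Extract event types from matching entries
3. Count unique types: 2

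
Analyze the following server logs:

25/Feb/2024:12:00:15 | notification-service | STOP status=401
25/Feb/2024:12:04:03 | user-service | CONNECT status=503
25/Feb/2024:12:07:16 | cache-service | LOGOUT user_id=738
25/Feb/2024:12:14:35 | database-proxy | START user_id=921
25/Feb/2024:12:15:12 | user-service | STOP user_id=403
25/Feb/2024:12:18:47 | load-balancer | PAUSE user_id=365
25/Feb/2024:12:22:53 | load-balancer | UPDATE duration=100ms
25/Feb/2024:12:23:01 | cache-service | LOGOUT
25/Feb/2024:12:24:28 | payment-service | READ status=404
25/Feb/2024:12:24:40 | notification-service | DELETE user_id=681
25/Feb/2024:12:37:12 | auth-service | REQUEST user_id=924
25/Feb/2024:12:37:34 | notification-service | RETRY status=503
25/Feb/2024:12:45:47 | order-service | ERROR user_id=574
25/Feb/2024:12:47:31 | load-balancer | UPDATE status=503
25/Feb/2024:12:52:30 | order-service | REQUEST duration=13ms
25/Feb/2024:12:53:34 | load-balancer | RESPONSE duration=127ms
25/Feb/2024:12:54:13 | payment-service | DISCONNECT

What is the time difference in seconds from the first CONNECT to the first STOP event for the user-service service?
669

To find the time between events:

1. Locate the first CONNECT event for user-service: 25/Feb/2024:12:04:03
2. Locate the first STOP event for user-service: 25/Feb/2024:12:15:12
3. Calculate the difference: 25/Feb/2024:12:15:12 - 25/Feb/2024:12:04:03 = 669 seconds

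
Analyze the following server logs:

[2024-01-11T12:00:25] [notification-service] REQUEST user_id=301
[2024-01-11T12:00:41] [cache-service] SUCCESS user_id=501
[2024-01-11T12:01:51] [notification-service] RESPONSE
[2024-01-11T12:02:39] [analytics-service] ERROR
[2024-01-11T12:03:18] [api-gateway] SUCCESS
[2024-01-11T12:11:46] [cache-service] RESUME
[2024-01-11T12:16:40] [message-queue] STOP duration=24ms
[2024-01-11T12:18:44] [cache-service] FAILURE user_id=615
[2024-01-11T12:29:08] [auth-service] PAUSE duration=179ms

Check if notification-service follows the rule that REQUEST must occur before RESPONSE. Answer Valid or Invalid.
Valid

To validate ordering:

1. Required order: REQUEST → RESPONSE
2. Rule: REQUEST must occur before RESPONSE
3. Check actual order of events for notification-service
4. Result: Valid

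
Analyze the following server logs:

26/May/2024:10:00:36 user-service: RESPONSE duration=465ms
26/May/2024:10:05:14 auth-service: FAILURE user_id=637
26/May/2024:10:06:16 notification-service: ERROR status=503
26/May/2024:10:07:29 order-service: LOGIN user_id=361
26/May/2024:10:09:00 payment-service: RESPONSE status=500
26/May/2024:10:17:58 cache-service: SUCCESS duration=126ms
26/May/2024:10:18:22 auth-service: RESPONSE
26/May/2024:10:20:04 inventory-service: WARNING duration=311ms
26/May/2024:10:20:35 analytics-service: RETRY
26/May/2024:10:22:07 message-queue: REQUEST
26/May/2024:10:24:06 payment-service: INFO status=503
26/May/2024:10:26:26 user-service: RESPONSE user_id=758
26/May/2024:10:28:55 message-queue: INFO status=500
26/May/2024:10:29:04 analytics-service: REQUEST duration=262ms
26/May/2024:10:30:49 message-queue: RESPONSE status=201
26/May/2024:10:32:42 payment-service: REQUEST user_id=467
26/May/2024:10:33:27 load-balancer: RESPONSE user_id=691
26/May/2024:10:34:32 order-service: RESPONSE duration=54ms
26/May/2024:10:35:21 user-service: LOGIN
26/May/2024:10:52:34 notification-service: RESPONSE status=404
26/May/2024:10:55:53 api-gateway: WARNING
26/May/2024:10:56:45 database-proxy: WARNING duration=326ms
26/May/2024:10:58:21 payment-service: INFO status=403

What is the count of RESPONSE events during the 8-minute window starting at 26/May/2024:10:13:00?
1

To count events in the time window:

1. Window boundaries: 26/May/2024:10:13:00 to 26/May/2024:10:21:00
2. Filter for RESPONSE events within this window
3. Count matching events: 1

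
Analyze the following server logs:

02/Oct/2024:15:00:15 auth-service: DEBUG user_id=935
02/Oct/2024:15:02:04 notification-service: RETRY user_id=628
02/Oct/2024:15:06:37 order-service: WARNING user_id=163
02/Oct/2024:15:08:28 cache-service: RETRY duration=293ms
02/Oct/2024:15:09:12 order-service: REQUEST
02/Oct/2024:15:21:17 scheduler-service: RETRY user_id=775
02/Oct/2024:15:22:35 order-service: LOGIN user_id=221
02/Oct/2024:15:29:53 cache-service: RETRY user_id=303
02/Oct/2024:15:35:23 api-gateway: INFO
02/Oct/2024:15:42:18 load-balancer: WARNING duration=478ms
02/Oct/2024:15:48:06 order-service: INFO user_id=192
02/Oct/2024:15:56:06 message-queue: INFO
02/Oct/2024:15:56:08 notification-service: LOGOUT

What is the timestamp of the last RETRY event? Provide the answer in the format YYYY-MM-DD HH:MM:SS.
2024-10-02 15:29:53

To find the last event:

1. Filter for all RETRY events
2. Sort by timestamp
3. Select the last one
4. Timestamp: 2024-10-02 15:29:53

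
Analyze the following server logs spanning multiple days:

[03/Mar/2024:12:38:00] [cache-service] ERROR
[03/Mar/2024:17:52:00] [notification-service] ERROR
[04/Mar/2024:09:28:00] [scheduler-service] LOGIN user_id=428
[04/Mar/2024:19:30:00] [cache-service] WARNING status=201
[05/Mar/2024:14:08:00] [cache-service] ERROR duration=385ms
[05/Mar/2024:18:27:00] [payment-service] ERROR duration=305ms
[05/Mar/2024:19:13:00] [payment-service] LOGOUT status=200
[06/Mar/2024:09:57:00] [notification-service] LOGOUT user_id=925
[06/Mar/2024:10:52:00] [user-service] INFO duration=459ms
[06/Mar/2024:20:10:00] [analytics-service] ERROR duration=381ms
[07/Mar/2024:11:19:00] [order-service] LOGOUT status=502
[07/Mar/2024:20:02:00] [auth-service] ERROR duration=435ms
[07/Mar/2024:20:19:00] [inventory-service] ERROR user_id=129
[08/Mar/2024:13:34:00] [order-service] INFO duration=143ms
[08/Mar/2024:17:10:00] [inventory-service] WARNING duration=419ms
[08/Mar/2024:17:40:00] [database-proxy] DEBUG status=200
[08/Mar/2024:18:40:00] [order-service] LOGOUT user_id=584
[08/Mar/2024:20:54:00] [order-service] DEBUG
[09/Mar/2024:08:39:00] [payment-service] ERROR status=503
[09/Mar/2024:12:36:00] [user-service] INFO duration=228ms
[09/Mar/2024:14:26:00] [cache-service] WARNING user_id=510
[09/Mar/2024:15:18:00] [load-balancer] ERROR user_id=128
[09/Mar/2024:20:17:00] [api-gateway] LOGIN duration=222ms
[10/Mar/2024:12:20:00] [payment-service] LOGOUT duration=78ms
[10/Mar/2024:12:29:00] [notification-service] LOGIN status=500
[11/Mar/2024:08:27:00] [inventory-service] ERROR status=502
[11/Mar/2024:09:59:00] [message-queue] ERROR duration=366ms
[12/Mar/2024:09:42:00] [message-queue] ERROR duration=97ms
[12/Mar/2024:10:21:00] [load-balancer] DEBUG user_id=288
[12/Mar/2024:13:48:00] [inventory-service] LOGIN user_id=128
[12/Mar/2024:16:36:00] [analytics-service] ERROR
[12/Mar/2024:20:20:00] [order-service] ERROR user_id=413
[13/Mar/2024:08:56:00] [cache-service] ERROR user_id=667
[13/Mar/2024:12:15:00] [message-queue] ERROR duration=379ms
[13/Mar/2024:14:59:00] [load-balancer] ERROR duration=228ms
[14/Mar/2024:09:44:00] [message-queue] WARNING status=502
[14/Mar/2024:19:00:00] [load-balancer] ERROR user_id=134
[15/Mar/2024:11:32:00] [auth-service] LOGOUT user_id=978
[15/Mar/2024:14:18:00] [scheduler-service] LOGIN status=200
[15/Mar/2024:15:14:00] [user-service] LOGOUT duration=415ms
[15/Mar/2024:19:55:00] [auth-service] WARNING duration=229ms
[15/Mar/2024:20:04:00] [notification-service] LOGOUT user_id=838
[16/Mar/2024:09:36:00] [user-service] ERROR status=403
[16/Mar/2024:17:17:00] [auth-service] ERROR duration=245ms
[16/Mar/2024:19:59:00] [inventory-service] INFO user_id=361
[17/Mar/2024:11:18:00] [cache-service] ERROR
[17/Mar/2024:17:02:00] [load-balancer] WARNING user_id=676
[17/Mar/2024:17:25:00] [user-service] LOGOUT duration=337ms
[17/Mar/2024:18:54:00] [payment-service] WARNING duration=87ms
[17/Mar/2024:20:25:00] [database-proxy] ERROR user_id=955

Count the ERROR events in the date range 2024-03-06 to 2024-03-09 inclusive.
5

To filter by date range:

1. Date range: 2024-03-06 through 2024-03-09, both dates inclusive
2. Filter for ERROR events whose date falls in this range
3. Count matching events: 5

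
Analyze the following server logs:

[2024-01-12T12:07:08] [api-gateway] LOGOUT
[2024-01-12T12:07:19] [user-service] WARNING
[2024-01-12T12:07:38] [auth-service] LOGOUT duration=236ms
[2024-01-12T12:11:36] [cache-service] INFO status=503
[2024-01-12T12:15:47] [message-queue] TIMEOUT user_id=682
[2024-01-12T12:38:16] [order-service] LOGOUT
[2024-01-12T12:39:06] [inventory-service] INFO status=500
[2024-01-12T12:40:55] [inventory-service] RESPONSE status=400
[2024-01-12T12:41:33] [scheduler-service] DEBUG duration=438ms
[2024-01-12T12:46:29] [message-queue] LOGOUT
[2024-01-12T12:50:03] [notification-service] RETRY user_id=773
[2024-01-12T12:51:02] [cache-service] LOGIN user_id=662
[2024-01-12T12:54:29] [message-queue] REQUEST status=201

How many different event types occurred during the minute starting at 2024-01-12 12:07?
2

To count unique event types:

1. Filter events in the minute starting at 2024-01-12 12:07
2. Extract event types from matching entries
3. Count unique types: 2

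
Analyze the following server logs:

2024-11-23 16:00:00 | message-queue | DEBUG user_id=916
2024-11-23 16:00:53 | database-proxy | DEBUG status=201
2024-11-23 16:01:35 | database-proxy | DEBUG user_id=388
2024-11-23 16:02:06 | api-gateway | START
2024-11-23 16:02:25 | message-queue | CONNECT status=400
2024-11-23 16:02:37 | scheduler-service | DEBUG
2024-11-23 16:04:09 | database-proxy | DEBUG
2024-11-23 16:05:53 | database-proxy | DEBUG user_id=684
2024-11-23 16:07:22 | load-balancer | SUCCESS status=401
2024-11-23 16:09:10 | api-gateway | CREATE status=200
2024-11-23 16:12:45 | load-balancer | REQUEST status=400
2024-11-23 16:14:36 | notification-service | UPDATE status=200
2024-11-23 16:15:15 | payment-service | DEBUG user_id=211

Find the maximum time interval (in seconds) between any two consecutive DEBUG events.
562

To find the longest gap:

1. Extract all DEBUG events in chronological order
2. Calculate time differences between consecutive events
3. Find the maximum difference
4. Longest gap: 562 seconds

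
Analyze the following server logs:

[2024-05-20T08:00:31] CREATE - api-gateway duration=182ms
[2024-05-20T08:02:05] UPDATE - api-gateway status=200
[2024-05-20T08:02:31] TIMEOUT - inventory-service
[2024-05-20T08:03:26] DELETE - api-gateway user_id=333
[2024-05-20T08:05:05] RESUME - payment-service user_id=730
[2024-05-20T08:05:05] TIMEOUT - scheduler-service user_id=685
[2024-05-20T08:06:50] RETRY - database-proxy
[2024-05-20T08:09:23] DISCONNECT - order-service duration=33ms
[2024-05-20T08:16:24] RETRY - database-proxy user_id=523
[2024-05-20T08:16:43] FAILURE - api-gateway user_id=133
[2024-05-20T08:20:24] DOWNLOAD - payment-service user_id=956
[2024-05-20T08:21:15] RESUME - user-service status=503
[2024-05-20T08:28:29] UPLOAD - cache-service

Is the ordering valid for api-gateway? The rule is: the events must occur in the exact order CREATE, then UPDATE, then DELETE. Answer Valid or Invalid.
Valid

To validate ordering:

1. Required order: CREATE → UPDATE → DELETE
2. Rule: the events must occur in the exact order CREATE, then UPDATE, then DELETE
3. Check actual order of events for api-gateway
4. Result: Valid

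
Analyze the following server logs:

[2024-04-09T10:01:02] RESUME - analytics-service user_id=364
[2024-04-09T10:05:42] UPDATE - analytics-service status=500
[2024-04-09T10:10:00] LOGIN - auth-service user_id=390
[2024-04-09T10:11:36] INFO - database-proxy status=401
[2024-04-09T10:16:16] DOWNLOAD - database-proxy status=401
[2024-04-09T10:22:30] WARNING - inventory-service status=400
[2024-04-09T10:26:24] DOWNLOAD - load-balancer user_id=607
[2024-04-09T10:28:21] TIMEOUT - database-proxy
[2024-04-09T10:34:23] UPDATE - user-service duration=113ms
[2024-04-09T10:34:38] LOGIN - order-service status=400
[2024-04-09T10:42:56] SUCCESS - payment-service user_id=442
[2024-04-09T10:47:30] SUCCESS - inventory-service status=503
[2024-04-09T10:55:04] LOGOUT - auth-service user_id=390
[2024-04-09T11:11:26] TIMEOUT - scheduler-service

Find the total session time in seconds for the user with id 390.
2704

To calculate session duration:

1. Find LOGIN event for user_id=390: 2024-04-09T10:10:00
2. Find LOGOUT event for user_id=390: 2024-04-09T10:55:04
3. Session duration: 2024-04-09T10:55:04 - 2024-04-09T10:10:00 = 2704 seconds (45 minutes)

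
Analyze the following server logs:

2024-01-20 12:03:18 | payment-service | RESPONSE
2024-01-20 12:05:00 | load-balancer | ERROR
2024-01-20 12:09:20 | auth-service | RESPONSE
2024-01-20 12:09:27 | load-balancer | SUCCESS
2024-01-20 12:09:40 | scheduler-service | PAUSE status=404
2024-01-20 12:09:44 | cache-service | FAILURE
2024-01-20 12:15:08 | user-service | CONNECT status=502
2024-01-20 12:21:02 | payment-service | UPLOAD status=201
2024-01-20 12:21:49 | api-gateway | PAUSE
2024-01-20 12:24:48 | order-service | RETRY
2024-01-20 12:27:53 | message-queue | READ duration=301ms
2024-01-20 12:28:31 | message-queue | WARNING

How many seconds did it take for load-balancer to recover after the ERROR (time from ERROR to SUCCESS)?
267

To calculate recovery time:

1. Find ERROR event for load-balancer: 2024-01-20 12:05:00
2. Find next SUCCESS event for load-balancer: 2024-01-20 12:09:27
3. Recovery time: 2024-01-20 12:09:27 - 2024-01-20 12:05:00 = 267 seconds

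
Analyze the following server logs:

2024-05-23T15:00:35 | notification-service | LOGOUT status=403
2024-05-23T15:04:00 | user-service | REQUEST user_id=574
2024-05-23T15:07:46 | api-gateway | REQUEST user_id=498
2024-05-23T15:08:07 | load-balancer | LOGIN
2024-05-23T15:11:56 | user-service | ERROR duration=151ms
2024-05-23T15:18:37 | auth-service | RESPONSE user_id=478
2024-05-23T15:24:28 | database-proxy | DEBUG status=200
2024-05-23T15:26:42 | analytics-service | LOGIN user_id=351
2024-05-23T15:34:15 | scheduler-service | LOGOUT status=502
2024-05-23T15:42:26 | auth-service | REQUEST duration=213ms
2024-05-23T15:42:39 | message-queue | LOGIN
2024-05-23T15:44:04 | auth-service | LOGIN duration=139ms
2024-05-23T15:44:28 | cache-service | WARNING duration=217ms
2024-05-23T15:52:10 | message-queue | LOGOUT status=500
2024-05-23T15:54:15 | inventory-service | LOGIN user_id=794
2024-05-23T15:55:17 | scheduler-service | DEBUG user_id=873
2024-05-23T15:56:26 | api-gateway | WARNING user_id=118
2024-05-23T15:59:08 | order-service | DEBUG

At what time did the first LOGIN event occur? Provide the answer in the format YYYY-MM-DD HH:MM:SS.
2024-05-23 15:08:07

To find the first event:

1. Filter for all LOGIN events
2. Sort by timestamp
3. Select the first one
4. Timestamp: 2024-05-23 15:08:07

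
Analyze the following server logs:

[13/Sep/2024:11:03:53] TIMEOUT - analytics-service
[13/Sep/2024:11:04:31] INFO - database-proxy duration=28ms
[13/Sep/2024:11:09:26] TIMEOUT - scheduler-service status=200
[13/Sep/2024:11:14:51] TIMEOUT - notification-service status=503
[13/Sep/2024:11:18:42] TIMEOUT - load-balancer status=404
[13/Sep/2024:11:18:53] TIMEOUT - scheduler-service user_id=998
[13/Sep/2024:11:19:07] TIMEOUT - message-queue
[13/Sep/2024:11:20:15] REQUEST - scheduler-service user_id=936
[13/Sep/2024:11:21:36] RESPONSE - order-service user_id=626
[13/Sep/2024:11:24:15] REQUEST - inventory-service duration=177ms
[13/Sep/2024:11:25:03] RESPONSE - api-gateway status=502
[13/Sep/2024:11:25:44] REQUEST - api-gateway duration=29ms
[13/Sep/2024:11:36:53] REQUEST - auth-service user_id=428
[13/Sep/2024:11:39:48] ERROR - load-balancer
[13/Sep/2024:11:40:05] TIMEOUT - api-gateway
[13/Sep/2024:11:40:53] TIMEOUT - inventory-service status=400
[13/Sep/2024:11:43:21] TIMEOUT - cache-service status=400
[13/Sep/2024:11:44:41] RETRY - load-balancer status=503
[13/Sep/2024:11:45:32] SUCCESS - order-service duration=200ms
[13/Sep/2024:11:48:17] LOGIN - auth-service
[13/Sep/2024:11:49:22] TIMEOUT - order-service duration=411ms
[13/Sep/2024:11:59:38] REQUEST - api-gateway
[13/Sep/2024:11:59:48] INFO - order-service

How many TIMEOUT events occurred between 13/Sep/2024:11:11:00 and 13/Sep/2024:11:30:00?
4

To count events in the time window:

1. Window boundaries: 13/Sep/2024:11:11:00 to 13/Sep/2024:11:30:00
2. Filter for TIMEOUT events within this window
3. Count matching events: 4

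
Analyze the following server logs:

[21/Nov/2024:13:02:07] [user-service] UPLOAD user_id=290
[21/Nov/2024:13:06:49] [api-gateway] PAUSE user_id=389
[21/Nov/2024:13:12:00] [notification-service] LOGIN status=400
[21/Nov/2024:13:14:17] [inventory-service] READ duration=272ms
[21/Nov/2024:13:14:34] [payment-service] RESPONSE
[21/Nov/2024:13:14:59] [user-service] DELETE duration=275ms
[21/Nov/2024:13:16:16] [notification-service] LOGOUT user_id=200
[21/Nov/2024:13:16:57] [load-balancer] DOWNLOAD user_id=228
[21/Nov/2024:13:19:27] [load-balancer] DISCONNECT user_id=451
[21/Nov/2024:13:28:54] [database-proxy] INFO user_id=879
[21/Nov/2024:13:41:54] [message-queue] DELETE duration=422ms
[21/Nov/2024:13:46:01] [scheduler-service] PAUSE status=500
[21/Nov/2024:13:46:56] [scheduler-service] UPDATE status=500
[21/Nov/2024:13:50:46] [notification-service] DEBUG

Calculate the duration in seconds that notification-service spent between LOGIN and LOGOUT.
256

To calculate state duration:

1. Find LOGIN event for notification-service: 21/Nov/2024:13:12:00
2. Find LOGOUT event for notification-service: 21/Nov/2024:13:16:16
3. Calculate duration: 21/Nov/2024:13:16:16 - 21/Nov/2024:13:12:00 = 256 seconds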